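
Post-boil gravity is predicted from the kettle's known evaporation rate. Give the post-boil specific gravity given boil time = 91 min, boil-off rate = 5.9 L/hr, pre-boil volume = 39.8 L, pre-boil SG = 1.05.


V_post = V_pre − rate·(t/60);  SG_post = 1 + (SG_pre−1)·V_pre/V_post
V_post = 39.8 − 5.9·(91/60) = 30.8517
SG_post = 1 + (1.05 − 1)·39.8/30.8517

1.0645


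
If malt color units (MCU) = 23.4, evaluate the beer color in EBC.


SRM = 1.4922·MCU^0.6859;  EBC = SRM·1.97
SRM = 1.4922·23.4^0.6859 = 12.9710
EBC = 12.9710·1.97

25.5528 EBC


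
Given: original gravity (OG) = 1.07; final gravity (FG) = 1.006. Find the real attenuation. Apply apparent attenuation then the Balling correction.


AA = (OG−FG)/(OG−1)·100;  RA = AA·0.8192
AA = (1.07 − 1.006)/(1.07 − 1)·100 = 91.4286
RA = 91.4286·0.8192

74.8983 %


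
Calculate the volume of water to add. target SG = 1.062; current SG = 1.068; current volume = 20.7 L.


V_water = V·((SG_curr − 1)/(SG_target − 1) − 1)
V_water = 20.7·((1.068 − 1)/(1.062 − 1) − 1)

2.0032 L


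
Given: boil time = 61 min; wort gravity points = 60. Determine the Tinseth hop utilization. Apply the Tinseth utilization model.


U = 1.65·0.000125^(GP/1000) · (1 − e^(−0.04·t))/4.15
bigness = 1.65·0.000125^(60/1000) = 0.9623
boil_factor = (1 − e^(−0.04·61))/4.15 = 0.2200
U = 0.9623 · 0.2200

0.2117


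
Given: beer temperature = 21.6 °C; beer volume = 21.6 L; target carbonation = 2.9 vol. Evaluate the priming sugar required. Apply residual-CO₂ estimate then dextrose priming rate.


residual = 14.695·(0.01821 + 0.09011·e^(−0.04·T));  sugar = (target − residual)·4.0·V
residual = 14.695·(0.01821 + 0.09011·e^(−0.04·21.6)) = 0.8257
sugar = (2.9 − 0.8257)·4.0·21.6

179.2199 g


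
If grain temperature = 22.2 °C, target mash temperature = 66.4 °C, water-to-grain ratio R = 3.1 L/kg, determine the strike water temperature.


T_strike = (0.41/R)·(T_mash − T_grain) + T_mash
T_strike = (0.41/3.1)·(66.4 − 22.2) + 66.4

72.2458 °C


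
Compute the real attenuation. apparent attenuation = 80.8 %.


RA = AA · 0.8192
RA = 80.8 · 0.8192

66.1914 %


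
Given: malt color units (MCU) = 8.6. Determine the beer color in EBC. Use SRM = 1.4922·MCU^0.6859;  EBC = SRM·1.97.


SRM = 1.4922·8.6^0.6859 = 6.5283
EBC = 6.5283·1.97

12.8607 EBC


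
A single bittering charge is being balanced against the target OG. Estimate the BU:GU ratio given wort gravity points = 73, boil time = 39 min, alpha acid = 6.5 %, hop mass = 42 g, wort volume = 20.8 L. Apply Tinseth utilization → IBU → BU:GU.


U = 1.65·0.000125^(GP/1000)·(1−e^(−0.04t))/4.15;  IBU = (α/100)·m·U·1000/V;  BU:GU = IBU/GP
U = 1.65·0.000125^(73/1000)·(1−e^(−0.04·39))/4.15 = 0.1630
IBU = (6.5/100)·42·0.1630·1000/20.8 = 21.3876
BU:GU = 21.3876/73

0.2930


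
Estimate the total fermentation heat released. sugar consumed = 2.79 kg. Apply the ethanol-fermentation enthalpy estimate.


Q = m_sugar · 590 kJ/kg
Q = 2.79 · 590

1646.1000 kJ


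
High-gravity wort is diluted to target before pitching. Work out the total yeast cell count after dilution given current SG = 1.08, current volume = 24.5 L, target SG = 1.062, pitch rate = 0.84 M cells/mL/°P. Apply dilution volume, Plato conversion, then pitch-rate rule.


V_w = V·((SG_c−1)/(SG_t−1)−1);  °P = 259 − 259/SG_t;  cells = rate·(V+V_w)·°P
V_w = 24.5·((1.08−1)/(1.062−1)−1) = 7.1129
V_final = 24.5 + 7.1129 = 31.6129
°P = 259 − 259/1.062 = 15.1205
cells = 0.84·31.6129·15.1205

401.5232 billion cells


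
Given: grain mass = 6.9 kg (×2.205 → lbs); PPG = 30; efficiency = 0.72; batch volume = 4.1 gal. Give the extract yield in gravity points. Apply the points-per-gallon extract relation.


points = lbs × PPG × eff / vol
lbs = 6.9 × 2.205 = 15.2145
points = 15.2145 × 30 × 0.72 / 4.1

80.1544 points


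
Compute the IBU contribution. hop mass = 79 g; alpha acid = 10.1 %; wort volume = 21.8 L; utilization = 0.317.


IBU = (α/100)·mass·U·1000 / V
IBU = (10.1/100)·79·0.317·1000 / 21.8

116.0249 IBU


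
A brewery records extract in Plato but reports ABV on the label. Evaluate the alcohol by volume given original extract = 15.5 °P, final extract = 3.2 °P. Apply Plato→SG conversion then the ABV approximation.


SG = 259/(259 − P);  ABV = (OG − FG)·131.25
OG = 259/(259 − 15.5) = 1.0637
FG = 259/(259 − 3.2) = 1.0125
ABV = (1.0637 − 1.0125)·131.25

6.7128 % ABV


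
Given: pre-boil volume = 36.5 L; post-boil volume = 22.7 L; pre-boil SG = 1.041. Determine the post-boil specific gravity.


SG_post = 1 + (SG_pre − 1)·V_pre/V_post
pts_pre = (1.041 − 1)·1000 = 41.0000
pts_post = 41.0000·36.5/22.7 = 65.9251
SG_post = 1 + 65.9251/1000

1.0659


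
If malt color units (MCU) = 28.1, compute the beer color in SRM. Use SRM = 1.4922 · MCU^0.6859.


SRM = 1.4922 · 28.1^0.6859

14.7060 SRM


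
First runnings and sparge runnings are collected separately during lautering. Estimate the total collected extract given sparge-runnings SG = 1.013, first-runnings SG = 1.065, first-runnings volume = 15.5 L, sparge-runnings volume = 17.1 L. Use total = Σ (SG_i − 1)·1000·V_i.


first = (1.065 − 1)·1000·15.5 = 1007.5000
sparge = (1.013 − 1)·1000·17.1 = 222.3000
total = 1007.5000 + 222.3000

1229.8000 gravity·L


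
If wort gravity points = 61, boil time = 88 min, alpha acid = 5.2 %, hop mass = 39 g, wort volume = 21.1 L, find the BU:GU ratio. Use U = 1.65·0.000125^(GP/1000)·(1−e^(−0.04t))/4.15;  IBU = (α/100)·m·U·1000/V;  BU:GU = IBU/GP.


U = 1.65·0.000125^(61/1000)·(1−e^(−0.04·88))/4.15 = 0.2230
IBU = (5.2/100)·39·0.2230·1000/21.1 = 21.4330
BU:GU = 21.4330/61

0.3514


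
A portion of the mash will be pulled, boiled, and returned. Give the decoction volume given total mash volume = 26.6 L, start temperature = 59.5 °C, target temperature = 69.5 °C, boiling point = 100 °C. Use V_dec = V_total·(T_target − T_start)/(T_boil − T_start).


V_dec = 26.6·(69.5 − 59.5)/(100 − 59.5)

6.5679 L


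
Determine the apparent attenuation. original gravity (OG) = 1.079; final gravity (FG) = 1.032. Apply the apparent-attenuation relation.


AA = (OG − FG)/(OG − 1) · 100
AA = (1.079 − 1.032)/(1.079 − 1) · 100

59.4937 %


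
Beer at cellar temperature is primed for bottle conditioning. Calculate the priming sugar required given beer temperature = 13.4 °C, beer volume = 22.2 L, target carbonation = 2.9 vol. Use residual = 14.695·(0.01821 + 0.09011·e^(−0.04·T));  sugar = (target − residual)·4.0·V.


residual = 14.695·(0.01821 + 0.09011·e^(−0.04·13.4)) = 1.0423
sugar = (2.9 − 1.0423)·4.0·22.2

164.9598 g


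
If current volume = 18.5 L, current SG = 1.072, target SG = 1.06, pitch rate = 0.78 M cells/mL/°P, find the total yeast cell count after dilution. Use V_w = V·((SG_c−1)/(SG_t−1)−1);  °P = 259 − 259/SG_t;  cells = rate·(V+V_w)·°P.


V_w = 18.5·((1.072−1)/(1.06−1)−1) = 3.7000
V_final = 18.5 + 3.7000 = 22.2000
°P = 259 − 259/1.06 = 14.6604
cells = 0.78·22.2000·14.6604

253.8591 billion cells


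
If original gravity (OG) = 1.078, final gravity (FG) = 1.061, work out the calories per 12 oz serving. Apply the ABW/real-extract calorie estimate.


ABW = (OG−FG)·131.25·0.79/FG;  °P = 259 − 259/SG (for OG→OE and FG→AE);  RE = 0.1808·OE + 0.8192·AE;  Cal = (6.9·ABW + 4·(RE−0.1))·FG·3.55
ABW = (1.078 − 1.061)·131.25·0.79/1.061 = 1.6613
OE = 259 − 259/1.078 = 18.7403 °P
AE = 259 − 259/1.061 = 14.8907 °P
RE = 0.1808·18.7403 + 0.8192·14.8907 = 15.5867 °P
Cal = (6.9·1.6613 + 4·(15.5867−0.1))·1.061·3.55

276.5024 kcal


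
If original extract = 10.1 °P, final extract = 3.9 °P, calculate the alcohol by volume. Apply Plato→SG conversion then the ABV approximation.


SG = 259/(259 − P);  ABV = (OG − FG)·131.25
OG = 259/(259 − 10.1) = 1.0406
FG = 259/(259 − 3.9) = 1.0153
ABV = (1.0406 − 1.0153)·131.25

3.3194 % ABV


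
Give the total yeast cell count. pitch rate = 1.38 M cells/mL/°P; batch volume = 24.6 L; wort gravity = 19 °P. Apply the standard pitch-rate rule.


cells (billions) = rate · V_L · °P
cells = 1.38 · 24.6 · 19

645.0120 billion cells


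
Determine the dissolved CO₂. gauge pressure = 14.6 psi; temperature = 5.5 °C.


vols = (P + 14.695)·(0.01821 + 0.09011·e^(−0.04·T))
vols = (14.6 + 14.695)·(0.01821 + 0.09011·e^(−0.04·5.5))

2.6519 volumes


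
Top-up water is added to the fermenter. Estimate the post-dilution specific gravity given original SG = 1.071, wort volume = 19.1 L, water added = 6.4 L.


SG_new = 1 + (SG_old − 1)·V_old/(V_old + V_water)
pts = (1.071 − 1)·1000·19.1/(19.1 + 6.4) = 53.1804
SG_new = 1 + 53.1804/1000

1.0532


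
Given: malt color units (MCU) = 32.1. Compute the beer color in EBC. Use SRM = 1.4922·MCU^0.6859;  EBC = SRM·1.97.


SRM = 1.4922·32.1^0.6859 = 16.1116
EBC = 16.1116·1.97

31.7399 EBC


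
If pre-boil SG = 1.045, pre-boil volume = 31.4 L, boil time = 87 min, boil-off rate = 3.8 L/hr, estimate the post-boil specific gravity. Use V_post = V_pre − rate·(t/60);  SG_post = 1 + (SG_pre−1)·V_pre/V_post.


V_post = 31.4 − 3.8·(87/60) = 25.8900
SG_post = 1 + (1.045 − 1)·31.4/25.8900

1.0546


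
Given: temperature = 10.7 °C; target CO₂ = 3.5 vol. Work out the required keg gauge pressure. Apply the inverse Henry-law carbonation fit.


psi = vols/(0.01821 + 0.09011·e^(−0.04·T)) − 14.695
psi = 3.5/(0.01821 + 0.09011·e^(−0.04·10.7)) − 14.695

30.7922 psi


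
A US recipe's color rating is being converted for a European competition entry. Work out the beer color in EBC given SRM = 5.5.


EBC = SRM · 1.97
EBC = 5.5 · 1.97

10.8350 EBC


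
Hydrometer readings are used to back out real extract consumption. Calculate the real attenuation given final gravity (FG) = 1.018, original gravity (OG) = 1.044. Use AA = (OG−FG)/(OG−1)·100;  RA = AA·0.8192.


AA = (1.044 − 1.018)/(1.044 − 1)·100 = 59.0909
RA = 59.0909·0.8192

48.4073 %


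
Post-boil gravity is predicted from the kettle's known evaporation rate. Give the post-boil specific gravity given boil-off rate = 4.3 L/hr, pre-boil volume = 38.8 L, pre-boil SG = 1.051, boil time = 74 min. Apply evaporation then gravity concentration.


V_post = V_pre − rate·(t/60);  SG_post = 1 + (SG_pre−1)·V_pre/V_post
V_post = 38.8 − 4.3·(74/60) = 33.4967
SG_post = 1 + (1.051 − 1)·38.8/33.4967

1.0591


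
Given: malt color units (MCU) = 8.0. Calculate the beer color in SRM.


SRM = 1.4922 · MCU^0.6859
SRM = 1.4922 · 8.0^0.6859

6.2124 SRM


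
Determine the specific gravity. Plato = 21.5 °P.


SG = 259/(259 − P)
SG = 259/(259 − 21.5)

1.0905


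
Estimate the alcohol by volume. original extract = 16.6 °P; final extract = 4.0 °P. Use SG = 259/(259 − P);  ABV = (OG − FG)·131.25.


OG = 259/(259 − 16.6) = 1.0685
FG = 259/(259 − 4.0) = 1.0157
ABV = (1.0685 − 1.0157)·131.25

6.9294 % ABV


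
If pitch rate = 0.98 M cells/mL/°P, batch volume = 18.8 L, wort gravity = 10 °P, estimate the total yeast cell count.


cells (billions) = rate · V_L · °P
cells = 0.98 · 18.8 · 10

184.2400 billion cells


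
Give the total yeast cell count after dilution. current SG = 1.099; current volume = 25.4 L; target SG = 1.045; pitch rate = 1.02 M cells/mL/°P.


V_w = V·((SG_c−1)/(SG_t−1)−1);  °P = 259 − 259/SG_t;  cells = rate·(V+V_w)·°P
V_w = 25.4·((1.099−1)/(1.045−1)−1) = 30.4800
V_final = 25.4 + 30.4800 = 55.8800
°P = 259 − 259/1.045 = 11.1531
cells = 1.02·55.8800·11.1531

635.7005 billion cells


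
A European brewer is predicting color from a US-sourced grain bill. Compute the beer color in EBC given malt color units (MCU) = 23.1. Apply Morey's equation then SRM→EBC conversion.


SRM = 1.4922·MCU^0.6859;  EBC = SRM·1.97
SRM = 1.4922·23.1^0.6859 = 12.8567
EBC = 12.8567·1.97

25.3276 EBC


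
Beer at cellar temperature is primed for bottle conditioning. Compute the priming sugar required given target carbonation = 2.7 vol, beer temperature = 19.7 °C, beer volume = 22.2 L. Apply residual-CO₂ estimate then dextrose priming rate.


residual = 14.695·(0.01821 + 0.09011·e^(−0.04·T));  sugar = (target − residual)·4.0·V
residual = 14.695·(0.01821 + 0.09011·e^(−0.04·19.7)) = 0.8698
sugar = (2.7 − 0.8698)·4.0·22.2

162.5249 g


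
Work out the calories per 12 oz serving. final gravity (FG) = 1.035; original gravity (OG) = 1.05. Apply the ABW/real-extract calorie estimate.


ABW = (OG−FG)·131.25·0.79/FG;  °P = 259 − 259/SG (for OG→OE and FG→AE);  RE = 0.1808·OE + 0.8192·AE;  Cal = (6.9·ABW + 4·(RE−0.1))·FG·3.55
ABW = (1.05 − 1.035)·131.25·0.79/1.035 = 1.5027
OE = 259 − 259/1.05 = 12.3333 °P
AE = 259 − 259/1.035 = 8.7585 °P
RE = 0.1808·12.3333 + 0.8192·8.7585 = 9.4048 °P
Cal = (6.9·1.5027 + 4·(9.4048−0.1))·1.035·3.55

174.8499 kcal


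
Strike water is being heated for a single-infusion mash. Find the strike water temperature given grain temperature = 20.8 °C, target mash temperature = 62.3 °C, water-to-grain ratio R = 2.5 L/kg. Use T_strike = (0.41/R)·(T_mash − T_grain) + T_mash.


T_strike = (0.41/2.5)·(62.3 − 20.8) + 62.3

69.1060 °C


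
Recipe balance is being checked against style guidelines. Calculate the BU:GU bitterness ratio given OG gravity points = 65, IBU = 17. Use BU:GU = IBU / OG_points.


BU:GU = 17 / 65

0.2615


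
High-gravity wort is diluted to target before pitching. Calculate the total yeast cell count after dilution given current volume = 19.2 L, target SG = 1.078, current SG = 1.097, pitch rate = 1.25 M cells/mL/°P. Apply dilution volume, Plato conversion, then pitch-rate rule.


V_w = V·((SG_c−1)/(SG_t−1)−1);  °P = 259 − 259/SG_t;  cells = rate·(V+V_w)·°P
V_w = 19.2·((1.097−1)/(1.078−1)−1) = 4.6769
V_final = 19.2 + 4.6769 = 23.8769
°P = 259 − 259/1.078 = 18.7403
cells = 1.25·23.8769·18.7403

559.3247 billion cells


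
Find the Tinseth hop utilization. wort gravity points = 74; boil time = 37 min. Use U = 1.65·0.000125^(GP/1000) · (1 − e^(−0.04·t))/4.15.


bigness = 1.65·0.000125^(74/1000) = 0.8485
boil_factor = (1 − e^(−0.04·37))/4.15 = 0.1861
U = 0.8485 · 0.1861

0.1579


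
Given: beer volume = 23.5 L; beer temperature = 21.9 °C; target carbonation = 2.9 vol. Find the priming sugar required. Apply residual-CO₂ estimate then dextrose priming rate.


residual = 14.695·(0.01821 + 0.09011·e^(−0.04·T));  sugar = (target − residual)·4.0·V
residual = 14.695·(0.01821 + 0.09011·e^(−0.04·21.9)) = 0.8190
sugar = (2.9 − 0.8190)·4.0·23.5

195.6103 g


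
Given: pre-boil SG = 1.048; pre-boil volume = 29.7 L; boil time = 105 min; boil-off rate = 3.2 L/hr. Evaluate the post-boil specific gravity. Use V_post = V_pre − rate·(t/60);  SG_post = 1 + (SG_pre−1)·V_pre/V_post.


V_post = 29.7 − 3.2·(105/60) = 24.1000
SG_post = 1 + (1.048 − 1)·29.7/24.1000

1.0592


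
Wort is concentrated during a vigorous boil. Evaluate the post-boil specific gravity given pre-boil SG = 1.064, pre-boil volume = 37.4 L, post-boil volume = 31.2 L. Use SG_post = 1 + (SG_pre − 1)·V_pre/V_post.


pts_pre = (1.064 − 1)·1000 = 64.0000
pts_post = 64.0000·37.4/31.2 = 76.7179
SG_post = 1 + 76.7179/1000

1.0767


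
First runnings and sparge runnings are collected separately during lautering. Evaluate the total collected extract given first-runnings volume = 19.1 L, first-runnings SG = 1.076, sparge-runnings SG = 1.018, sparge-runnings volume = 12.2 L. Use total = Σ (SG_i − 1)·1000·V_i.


first = (1.076 − 1)·1000·19.1 = 1451.6000
sparge = (1.018 − 1)·1000·12.2 = 219.6000
total = 1451.6000 + 219.6000

1671.2000 gravity·L


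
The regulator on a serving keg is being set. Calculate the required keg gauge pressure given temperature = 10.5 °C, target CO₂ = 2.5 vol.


psi = vols/(0.01821 + 0.09011·e^(−0.04·T)) − 14.695
psi = 2.5/(0.01821 + 0.09011·e^(−0.04·10.5)) − 14.695

17.5979 psi


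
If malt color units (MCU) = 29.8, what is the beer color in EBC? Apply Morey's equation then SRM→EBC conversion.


SRM = 1.4922·MCU^0.6859;  EBC = SRM·1.97
SRM = 1.4922·29.8^0.6859 = 15.3106
EBC = 15.3106·1.97

30.1619 EBC


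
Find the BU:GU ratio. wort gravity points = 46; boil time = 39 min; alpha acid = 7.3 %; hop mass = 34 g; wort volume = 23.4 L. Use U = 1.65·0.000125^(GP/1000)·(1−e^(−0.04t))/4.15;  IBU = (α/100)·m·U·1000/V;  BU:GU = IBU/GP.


U = 1.65·0.000125^(46/1000)·(1−e^(−0.04·39))/4.15 = 0.2077
IBU = (7.3/100)·34·0.2077·1000/23.4 = 22.0309
BU:GU = 22.0309/46

0.4789


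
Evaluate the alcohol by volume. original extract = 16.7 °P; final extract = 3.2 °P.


SG = 259/(259 − P);  ABV = (OG − FG)·131.25
OG = 259/(259 − 16.7) = 1.0689
FG = 259/(259 − 3.2) = 1.0125
ABV = (1.0689 − 1.0125)·131.25

7.4042 % ABV


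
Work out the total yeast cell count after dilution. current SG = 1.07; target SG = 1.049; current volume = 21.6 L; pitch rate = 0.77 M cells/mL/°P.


V_w = V·((SG_c−1)/(SG_t−1)−1);  °P = 259 − 259/SG_t;  cells = rate·(V+V_w)·°P
V_w = 21.6·((1.07−1)/(1.049−1)−1) = 9.2571
V_final = 21.6 + 9.2571 = 30.8571
°P = 259 − 259/1.049 = 12.0982
cells = 0.77·30.8571·12.0982

287.4530 billion cells


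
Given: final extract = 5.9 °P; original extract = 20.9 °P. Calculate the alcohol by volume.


SG = 259/(259 − P);  ABV = (OG − FG)·131.25
OG = 259/(259 − 20.9) = 1.0878
FG = 259/(259 − 5.9) = 1.0233
ABV = (1.0878 − 1.0233)·131.25

8.4613 % ABV


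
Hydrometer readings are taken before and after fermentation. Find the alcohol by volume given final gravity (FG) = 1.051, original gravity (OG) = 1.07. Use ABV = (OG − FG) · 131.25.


ABV = (1.07 − 1.051) · 131.25

2.4938 % ABV


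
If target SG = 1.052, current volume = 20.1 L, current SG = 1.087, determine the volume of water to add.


V_water = V·((SG_curr − 1)/(SG_target − 1) − 1)
V_water = 20.1·((1.087 − 1)/(1.052 − 1) − 1)

13.5288 L


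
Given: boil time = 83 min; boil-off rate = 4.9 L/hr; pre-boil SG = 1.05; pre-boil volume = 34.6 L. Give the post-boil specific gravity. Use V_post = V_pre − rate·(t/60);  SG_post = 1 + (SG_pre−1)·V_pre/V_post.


V_post = 34.6 − 4.9·(83/60) = 27.8217
SG_post = 1 + (1.05 − 1)·34.6/27.8217

1.0622


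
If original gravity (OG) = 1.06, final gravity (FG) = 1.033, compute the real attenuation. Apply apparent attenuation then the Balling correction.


AA = (OG−FG)/(OG−1)·100;  RA = AA·0.8192
AA = (1.06 − 1.033)/(1.06 − 1)·100 = 45.0000
RA = 45.0000·0.8192

36.8640 %


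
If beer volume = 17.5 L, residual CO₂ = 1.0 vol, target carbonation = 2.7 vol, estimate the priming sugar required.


sugar = (target − residual)·4.0·V
sugar = (2.7 − 1.0)·4.0·17.5

119.0000 g


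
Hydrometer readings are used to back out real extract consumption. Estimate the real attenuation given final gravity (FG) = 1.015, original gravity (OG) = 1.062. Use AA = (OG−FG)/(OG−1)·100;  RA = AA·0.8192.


AA = (1.062 − 1.015)/(1.062 − 1)·100 = 75.8065
RA = 75.8065·0.8192

62.1006 %


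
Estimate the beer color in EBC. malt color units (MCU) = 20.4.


SRM = 1.4922·MCU^0.6859;  EBC = SRM·1.97
SRM = 1.4922·20.4^0.6859 = 11.8060
EBC = 11.8060·1.97

23.2578 EBC


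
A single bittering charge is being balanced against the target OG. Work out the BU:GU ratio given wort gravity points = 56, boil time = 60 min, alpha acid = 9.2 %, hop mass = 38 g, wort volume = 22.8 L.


U = 1.65·0.000125^(GP/1000)·(1−e^(−0.04t))/4.15;  IBU = (α/100)·m·U·1000/V;  BU:GU = IBU/GP
U = 1.65·0.000125^(56/1000)·(1−e^(−0.04·60))/4.15 = 0.2186
IBU = (9.2/100)·38·0.2186·1000/22.8 = 33.5118
BU:GU = 33.5118/56

0.5984


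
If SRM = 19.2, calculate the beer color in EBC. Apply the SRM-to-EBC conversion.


EBC = SRM · 1.97
EBC = 19.2 · 1.97

37.8240 EBC


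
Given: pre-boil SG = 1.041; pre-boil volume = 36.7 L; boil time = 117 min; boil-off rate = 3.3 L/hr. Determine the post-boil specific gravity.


V_post = V_pre − rate·(t/60);  SG_post = 1 + (SG_pre−1)·V_pre/V_post
V_post = 36.7 − 3.3·(117/60) = 30.2650
SG_post = 1 + (1.041 − 1)·36.7/30.2650

1.0497


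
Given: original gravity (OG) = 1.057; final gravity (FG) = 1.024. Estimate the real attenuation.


AA = (OG−FG)/(OG−1)·100;  RA = AA·0.8192
AA = (1.057 − 1.024)/(1.057 − 1)·100 = 57.8947
RA = 57.8947·0.8192

47.4274 %


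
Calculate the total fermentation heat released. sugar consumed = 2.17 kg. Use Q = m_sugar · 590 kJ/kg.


Q = 2.17 · 590

1280.3000 kJ


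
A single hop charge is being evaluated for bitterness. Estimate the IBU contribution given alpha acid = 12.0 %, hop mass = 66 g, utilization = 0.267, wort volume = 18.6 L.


IBU = (α/100)·mass·U·1000 / V
IBU = (12.0/100)·66·0.267·1000 / 18.6

113.6903 IBU


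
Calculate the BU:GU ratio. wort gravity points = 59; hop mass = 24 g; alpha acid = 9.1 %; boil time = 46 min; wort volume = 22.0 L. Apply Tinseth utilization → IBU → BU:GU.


U = 1.65·0.000125^(GP/1000)·(1−e^(−0.04t))/4.15;  IBU = (α/100)·m·U·1000/V;  BU:GU = IBU/GP
U = 1.65·0.000125^(59/1000)·(1−e^(−0.04·46))/4.15 = 0.1968
IBU = (9.1/100)·24·0.1968·1000/22.0 = 19.5377
BU:GU = 19.5377/59

0.3311


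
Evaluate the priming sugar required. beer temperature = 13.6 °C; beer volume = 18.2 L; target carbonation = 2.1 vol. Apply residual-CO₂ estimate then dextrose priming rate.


residual = 14.695·(0.01821 + 0.09011·e^(−0.04·T));  sugar = (target − residual)·4.0·V
residual = 14.695·(0.01821 + 0.09011·e^(−0.04·13.6)) = 1.0362
sugar = (2.1 − 1.0362)·4.0·18.2

77.4467 g


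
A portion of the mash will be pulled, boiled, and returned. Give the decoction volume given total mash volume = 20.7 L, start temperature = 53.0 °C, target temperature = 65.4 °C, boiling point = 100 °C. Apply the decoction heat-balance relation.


V_dec = V_total·(T_target − T_start)/(T_boil − T_start)
V_dec = 20.7·(65.4 − 53.0)/(100 − 53.0)

5.4613 L


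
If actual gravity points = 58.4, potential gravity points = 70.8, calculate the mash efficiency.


efficiency = actual / potential × 100
efficiency = 58.4 / 70.8 × 100

82.4859 %


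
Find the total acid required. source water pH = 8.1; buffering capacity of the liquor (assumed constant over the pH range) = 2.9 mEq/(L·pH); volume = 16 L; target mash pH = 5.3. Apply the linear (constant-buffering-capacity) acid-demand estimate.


acid = buffering capacity · (pH_source − pH_target) · V
acid = 2.9 · (8.1 − 5.3) · 16

129.9200 mEq


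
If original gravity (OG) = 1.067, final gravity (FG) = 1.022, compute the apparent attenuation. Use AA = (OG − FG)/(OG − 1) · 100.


AA = (1.067 − 1.022)/(1.067 − 1) · 100

67.1642 %


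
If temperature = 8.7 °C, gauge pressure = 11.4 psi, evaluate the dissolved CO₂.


vols = (P + 14.695)·(0.01821 + 0.09011·e^(−0.04·T))
vols = (11.4 + 14.695)·(0.01821 + 0.09011·e^(−0.04·8.7))

2.1355 volumes


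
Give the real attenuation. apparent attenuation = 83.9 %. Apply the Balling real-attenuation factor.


RA = AA · 0.8192
RA = 83.9 · 0.8192

68.7309 %


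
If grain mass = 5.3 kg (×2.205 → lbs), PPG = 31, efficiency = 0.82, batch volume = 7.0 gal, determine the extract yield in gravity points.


points = lbs × PPG × eff / vol
lbs = 5.3 × 2.205 = 11.6865
points = 11.6865 × 31 × 0.82 / 7.0

42.4387 points


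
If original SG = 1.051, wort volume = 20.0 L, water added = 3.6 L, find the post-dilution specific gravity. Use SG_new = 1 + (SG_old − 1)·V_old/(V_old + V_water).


pts = (1.051 − 1)·1000·20.0/(20.0 + 3.6) = 43.2203
SG_new = 1 + 43.2203/1000

1.0432


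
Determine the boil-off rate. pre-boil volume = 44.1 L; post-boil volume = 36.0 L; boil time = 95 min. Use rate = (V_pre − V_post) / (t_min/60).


rate = (44.1 − 36.0) / (95/60)

5.1158 L/hr


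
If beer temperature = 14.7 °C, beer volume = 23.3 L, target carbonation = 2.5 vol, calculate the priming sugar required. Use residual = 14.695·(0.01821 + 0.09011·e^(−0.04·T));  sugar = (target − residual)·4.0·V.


residual = 14.695·(0.01821 + 0.09011·e^(−0.04·14.7)) = 1.0031
sugar = (2.5 − 1.0031)·4.0·23.3

139.5123 g


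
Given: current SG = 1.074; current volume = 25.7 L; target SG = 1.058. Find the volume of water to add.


V_water = V·((SG_curr − 1)/(SG_target − 1) − 1)
V_water = 25.7·((1.074 − 1)/(1.058 − 1) − 1)

7.0897 L


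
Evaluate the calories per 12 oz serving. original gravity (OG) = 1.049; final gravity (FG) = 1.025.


ABW = (OG−FG)·131.25·0.79/FG;  °P = 259 − 259/SG (for OG→OE and FG→AE);  RE = 0.1808·OE + 0.8192·AE;  Cal = (6.9·ABW + 4·(RE−0.1))·FG·3.55
ABW = (1.049 − 1.025)·131.25·0.79/1.025 = 2.4278
OE = 259 − 259/1.049 = 12.0982 °P
AE = 259 − 259/1.025 = 6.3171 °P
RE = 0.1808·12.0982 + 0.8192·6.3171 = 7.3623 °P
Cal = (6.9·2.4278 + 4·(7.3623−0.1))·1.025·3.55

166.6586 kcal


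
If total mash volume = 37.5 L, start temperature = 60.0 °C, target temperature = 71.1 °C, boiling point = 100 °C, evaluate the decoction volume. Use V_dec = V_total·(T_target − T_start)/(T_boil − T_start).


V_dec = 37.5·(71.1 − 60.0)/(100 − 60.0)

10.4062 L


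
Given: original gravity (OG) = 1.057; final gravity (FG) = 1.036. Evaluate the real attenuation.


AA = (OG−FG)/(OG−1)·100;  RA = AA·0.8192
AA = (1.057 − 1.036)/(1.057 − 1)·100 = 36.8421
RA = 36.8421·0.8192

30.1811 %


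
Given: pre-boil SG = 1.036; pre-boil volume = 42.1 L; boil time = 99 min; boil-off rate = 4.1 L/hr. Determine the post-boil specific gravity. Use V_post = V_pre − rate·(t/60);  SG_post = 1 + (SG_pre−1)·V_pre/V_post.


V_post = 42.1 − 4.1·(99/60) = 35.3350
SG_post = 1 + (1.036 − 1)·42.1/35.3350

1.0429


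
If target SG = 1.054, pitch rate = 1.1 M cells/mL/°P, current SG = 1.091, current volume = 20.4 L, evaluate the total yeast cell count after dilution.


V_w = V·((SG_c−1)/(SG_t−1)−1);  °P = 259 − 259/SG_t;  cells = rate·(V+V_w)·°P
V_w = 20.4·((1.091−1)/(1.054−1)−1) = 13.9778
V_final = 20.4 + 13.9778 = 34.3778
°P = 259 − 259/1.054 = 13.2694
cells = 1.1·34.3778·13.2694

501.7916 billion cells


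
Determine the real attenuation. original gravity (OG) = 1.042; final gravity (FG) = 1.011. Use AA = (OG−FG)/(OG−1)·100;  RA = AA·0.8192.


AA = (1.042 − 1.011)/(1.042 − 1)·100 = 73.8095
RA = 73.8095·0.8192

60.4648 %


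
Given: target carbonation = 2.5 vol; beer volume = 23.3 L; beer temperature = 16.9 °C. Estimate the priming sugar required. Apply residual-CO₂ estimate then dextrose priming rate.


residual = 14.695·(0.01821 + 0.09011·e^(−0.04·T));  sugar = (target − residual)·4.0·V
residual = 14.695·(0.01821 + 0.09011·e^(−0.04·16.9)) = 0.9411
sugar = (2.5 − 0.9411)·4.0·23.3

145.2867 g


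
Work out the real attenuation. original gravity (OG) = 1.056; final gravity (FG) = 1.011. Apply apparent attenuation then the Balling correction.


AA = (OG−FG)/(OG−1)·100;  RA = AA·0.8192
AA = (1.056 − 1.011)/(1.056 − 1)·100 = 80.3571
RA = 80.3571·0.8192

65.8286 %


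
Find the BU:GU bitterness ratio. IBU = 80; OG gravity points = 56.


BU:GU = IBU / OG_points
BU:GU = 80 / 56

1.4286


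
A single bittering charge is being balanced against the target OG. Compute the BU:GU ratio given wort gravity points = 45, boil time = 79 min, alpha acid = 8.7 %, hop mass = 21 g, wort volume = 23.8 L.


U = 1.65·0.000125^(GP/1000)·(1−e^(−0.04t))/4.15;  IBU = (α/100)·m·U·1000/V;  BU:GU = IBU/GP
U = 1.65·0.000125^(45/1000)·(1−e^(−0.04·79))/4.15 = 0.2541
IBU = (8.7/100)·21·0.2541·1000/23.8 = 19.5043
BU:GU = 19.5043/45

0.4334


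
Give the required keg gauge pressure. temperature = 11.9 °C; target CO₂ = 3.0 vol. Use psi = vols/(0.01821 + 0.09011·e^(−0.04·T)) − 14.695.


psi = 3.0/(0.01821 + 0.09011·e^(−0.04·11.9)) − 14.695

25.7406 psi


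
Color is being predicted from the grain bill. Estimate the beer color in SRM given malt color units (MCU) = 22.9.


SRM = 1.4922 · MCU^0.6859
SRM = 1.4922 · 22.9^0.6859

12.7802 SRM


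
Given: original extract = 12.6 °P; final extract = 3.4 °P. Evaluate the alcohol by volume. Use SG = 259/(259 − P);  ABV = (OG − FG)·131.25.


OG = 259/(259 − 12.6) = 1.0511
FG = 259/(259 − 3.4) = 1.0133
ABV = (1.0511 − 1.0133)·131.25

4.9658 % ABV


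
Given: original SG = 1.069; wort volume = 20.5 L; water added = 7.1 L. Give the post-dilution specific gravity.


SG_new = 1 + (SG_old − 1)·V_old/(V_old + V_water)
pts = (1.069 − 1)·1000·20.5/(20.5 + 7.1) = 51.2500
SG_new = 1 + 51.2500/1000

1.0513


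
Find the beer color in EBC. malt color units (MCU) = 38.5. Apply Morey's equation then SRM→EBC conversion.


SRM = 1.4922·MCU^0.6859;  EBC = SRM·1.97
SRM = 1.4922·38.5^0.6859 = 18.2513
EBC = 18.2513·1.97

35.9551 EBC


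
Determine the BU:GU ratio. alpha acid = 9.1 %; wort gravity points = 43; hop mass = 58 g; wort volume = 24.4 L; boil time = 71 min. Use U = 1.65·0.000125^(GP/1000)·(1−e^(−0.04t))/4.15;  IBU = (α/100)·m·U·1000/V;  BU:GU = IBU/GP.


U = 1.65·0.000125^(43/1000)·(1−e^(−0.04·71))/4.15 = 0.2544
IBU = (9.1/100)·58·0.2544·1000/24.4 = 55.0221
BU:GU = 55.0221/43

1.2796


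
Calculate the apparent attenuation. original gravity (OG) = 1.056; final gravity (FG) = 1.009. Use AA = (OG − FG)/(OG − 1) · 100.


AA = (1.056 − 1.009)/(1.056 − 1) · 100

83.9286 %


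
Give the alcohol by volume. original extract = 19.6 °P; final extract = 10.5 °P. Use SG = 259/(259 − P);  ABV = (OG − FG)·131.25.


OG = 259/(259 − 19.6) = 1.0819
FG = 259/(259 − 10.5) = 1.0423
ABV = (1.0819 − 1.0423)·131.25

5.1998 % ABV


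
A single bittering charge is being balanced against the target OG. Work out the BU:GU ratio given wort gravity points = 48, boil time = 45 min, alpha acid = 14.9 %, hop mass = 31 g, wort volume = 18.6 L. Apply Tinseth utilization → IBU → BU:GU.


U = 1.65·0.000125^(GP/1000)·(1−e^(−0.04t))/4.15;  IBU = (α/100)·m·U·1000/V;  BU:GU = IBU/GP
U = 1.65·0.000125^(48/1000)·(1−e^(−0.04·45))/4.15 = 0.2156
IBU = (14.9/100)·31·0.2156·1000/18.6 = 53.5369
BU:GU = 53.5369/48

1.1154


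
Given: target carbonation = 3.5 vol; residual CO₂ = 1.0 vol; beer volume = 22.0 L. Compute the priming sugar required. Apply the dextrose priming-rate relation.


sugar = (target − residual)·4.0·V
sugar = (3.5 − 1.0)·4.0·22.0

220.0000 g


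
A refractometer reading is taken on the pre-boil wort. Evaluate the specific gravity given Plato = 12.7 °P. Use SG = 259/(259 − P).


SG = 259/(259 − 12.7)

1.0516


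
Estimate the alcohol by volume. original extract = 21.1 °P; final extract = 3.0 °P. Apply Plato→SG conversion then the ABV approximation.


SG = 259/(259 − P);  ABV = (OG − FG)·131.25
OG = 259/(259 − 21.1) = 1.0887
FG = 259/(259 − 3.0) = 1.0117
ABV = (1.0887 − 1.0117)·131.25

10.1028 % ABV


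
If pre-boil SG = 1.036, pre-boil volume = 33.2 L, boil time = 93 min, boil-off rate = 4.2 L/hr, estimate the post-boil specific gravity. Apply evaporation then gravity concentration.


V_post = V_pre − rate·(t/60);  SG_post = 1 + (SG_pre−1)·V_pre/V_post
V_post = 33.2 − 4.2·(93/60) = 26.6900
SG_post = 1 + (1.036 − 1)·33.2/26.6900

1.0448


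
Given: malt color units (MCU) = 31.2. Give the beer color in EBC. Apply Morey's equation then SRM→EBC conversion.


SRM = 1.4922·MCU^0.6859;  EBC = SRM·1.97
SRM = 1.4922·31.2^0.6859 = 15.8004
EBC = 15.8004·1.97

31.1268 EBC


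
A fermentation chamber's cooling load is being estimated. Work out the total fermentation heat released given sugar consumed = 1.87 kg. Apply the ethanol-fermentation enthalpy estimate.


Q = m_sugar · 590 kJ/kg
Q = 1.87 · 590

1103.3000 kJ


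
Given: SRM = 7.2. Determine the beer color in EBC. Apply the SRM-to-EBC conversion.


EBC = SRM · 1.97
EBC = 7.2 · 1.97

14.1840 EBC


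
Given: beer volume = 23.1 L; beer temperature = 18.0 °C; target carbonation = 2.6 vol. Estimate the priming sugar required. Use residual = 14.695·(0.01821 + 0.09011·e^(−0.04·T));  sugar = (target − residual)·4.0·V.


residual = 14.695·(0.01821 + 0.09011·e^(−0.04·18.0)) = 0.9121
sugar = (2.6 − 0.9121)·4.0·23.1

155.9585 g


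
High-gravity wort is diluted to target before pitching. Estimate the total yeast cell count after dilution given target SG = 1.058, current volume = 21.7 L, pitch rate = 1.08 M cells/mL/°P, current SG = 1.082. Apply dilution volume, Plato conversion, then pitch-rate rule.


V_w = V·((SG_c−1)/(SG_t−1)−1);  °P = 259 − 259/SG_t;  cells = rate·(V+V_w)·°P
V_w = 21.7·((1.082−1)/(1.058−1)−1) = 8.9793
V_final = 21.7 + 8.9793 = 30.6793
°P = 259 − 259/1.058 = 14.1985
cells = 1.08·30.6793·14.1985

470.4478 billion cells


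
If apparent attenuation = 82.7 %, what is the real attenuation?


RA = AA · 0.8192
RA = 82.7 · 0.8192

67.7478 %


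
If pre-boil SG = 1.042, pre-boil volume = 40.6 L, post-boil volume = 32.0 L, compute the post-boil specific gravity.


SG_post = 1 + (SG_pre − 1)·V_pre/V_post
pts_pre = (1.042 − 1)·1000 = 42.0000
pts_post = 42.0000·40.6/32.0 = 53.2875
SG_post = 1 + 53.2875/1000

1.0533


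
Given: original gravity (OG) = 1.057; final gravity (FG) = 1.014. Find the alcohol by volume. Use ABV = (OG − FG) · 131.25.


ABV = (1.057 − 1.014) · 131.25

5.6437 % ABV


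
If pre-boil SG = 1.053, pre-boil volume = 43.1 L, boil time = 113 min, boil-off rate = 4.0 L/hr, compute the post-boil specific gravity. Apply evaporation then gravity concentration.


V_post = V_pre − rate·(t/60);  SG_post = 1 + (SG_pre−1)·V_pre/V_post
V_post = 43.1 − 4.0·(113/60) = 35.5667
SG_post = 1 + (1.053 − 1)·43.1/35.5667

1.0642


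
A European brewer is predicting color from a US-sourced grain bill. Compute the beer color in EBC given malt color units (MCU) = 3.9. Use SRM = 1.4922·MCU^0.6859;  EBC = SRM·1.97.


SRM = 1.4922·3.9^0.6859 = 3.7952
EBC = 3.7952·1.97

7.4766 EBC


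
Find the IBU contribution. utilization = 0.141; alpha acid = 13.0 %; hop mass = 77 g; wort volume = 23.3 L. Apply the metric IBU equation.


IBU = (α/100)·mass·U·1000 / V
IBU = (13.0/100)·77·0.141·1000 / 23.3

60.5755 IBU


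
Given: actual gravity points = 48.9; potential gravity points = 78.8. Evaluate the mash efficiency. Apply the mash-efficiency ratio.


efficiency = actual / potential × 100
efficiency = 48.9 / 78.8 × 100

62.0558 %


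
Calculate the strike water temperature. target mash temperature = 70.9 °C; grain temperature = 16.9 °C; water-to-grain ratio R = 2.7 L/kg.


T_strike = (0.41/R)·(T_mash − T_grain) + T_mash
T_strike = (0.41/2.7)·(70.9 − 16.9) + 70.9

79.1000 °C


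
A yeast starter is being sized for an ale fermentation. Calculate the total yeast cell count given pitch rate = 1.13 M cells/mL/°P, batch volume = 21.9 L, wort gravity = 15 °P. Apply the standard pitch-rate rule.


cells (billions) = rate · V_L · °P
cells = 1.13 · 21.9 · 15

371.2050 billion cells


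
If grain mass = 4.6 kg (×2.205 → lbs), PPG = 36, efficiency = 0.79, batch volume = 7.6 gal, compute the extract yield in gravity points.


points = lbs × PPG × eff / vol
lbs = 4.6 × 2.205 = 10.1430
points = 10.1430 × 36 × 0.79 / 7.6

37.9562 points


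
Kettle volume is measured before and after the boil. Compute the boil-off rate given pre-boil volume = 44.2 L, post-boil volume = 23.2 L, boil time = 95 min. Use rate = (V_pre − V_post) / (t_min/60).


rate = (44.2 − 23.2) / (95/60)

13.2632 L/hr


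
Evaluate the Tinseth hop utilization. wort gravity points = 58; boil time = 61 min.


U = 1.65·0.000125^(GP/1000) · (1 − e^(−0.04·t))/4.15
bigness = 1.65·0.000125^(58/1000) = 0.9797
boil_factor = (1 − e^(−0.04·61))/4.15 = 0.2200
U = 0.9797 · 0.2200

0.2155


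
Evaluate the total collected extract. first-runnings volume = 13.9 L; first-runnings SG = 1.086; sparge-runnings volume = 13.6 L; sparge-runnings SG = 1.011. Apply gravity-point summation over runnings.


total = Σ (SG_i − 1)·1000·V_i
first = (1.086 − 1)·1000·13.9 = 1195.4000
sparge = (1.011 − 1)·1000·13.6 = 149.6000
total = 1195.4000 + 149.6000

1345.0000 gravity·L


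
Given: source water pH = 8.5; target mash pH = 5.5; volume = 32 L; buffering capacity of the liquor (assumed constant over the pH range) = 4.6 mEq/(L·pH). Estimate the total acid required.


acid = buffering capacity · (pH_source − pH_target) · V
acid = 4.6 · (8.5 − 5.5) · 32

441.6000 mEq


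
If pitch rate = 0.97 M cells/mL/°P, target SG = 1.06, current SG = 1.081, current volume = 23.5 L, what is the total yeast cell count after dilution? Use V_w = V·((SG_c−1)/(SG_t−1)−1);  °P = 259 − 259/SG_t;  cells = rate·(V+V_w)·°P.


V_w = 23.5·((1.081−1)/(1.06−1)−1) = 8.2250
V_final = 23.5 + 8.2250 = 31.7250
°P = 259 − 259/1.06 = 14.6604
cells = 0.97·31.7250·14.6604

451.1475 billion cells


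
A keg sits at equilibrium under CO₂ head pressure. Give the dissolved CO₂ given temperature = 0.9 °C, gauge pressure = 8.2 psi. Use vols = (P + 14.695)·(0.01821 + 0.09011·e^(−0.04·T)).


vols = (8.2 + 14.695)·(0.01821 + 0.09011·e^(−0.04·0.9))

2.4070 volumes


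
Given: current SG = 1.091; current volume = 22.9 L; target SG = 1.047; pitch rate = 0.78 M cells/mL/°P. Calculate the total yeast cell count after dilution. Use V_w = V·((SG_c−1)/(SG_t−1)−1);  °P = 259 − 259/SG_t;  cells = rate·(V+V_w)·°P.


V_w = 22.9·((1.091−1)/(1.047−1)−1) = 21.4383
V_final = 22.9 + 21.4383 = 44.3383
°P = 259 − 259/1.047 = 11.6266
cells = 0.78·44.3383·11.6266

402.0912 billion cells


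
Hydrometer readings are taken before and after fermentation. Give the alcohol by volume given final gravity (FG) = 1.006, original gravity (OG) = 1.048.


ABV = (OG − FG) · 131.25
ABV = (1.048 − 1.006) · 131.25

5.5125 % ABV


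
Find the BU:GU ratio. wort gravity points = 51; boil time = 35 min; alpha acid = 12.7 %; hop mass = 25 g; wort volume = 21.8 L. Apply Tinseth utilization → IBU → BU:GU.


U = 1.65·0.000125^(GP/1000)·(1−e^(−0.04t))/4.15;  IBU = (α/100)·m·U·1000/V;  BU:GU = IBU/GP
U = 1.65·0.000125^(51/1000)·(1−e^(−0.04·35))/4.15 = 0.1894
IBU = (12.7/100)·25·0.1894·1000/21.8 = 27.5863
BU:GU = 27.5863/51

0.5409


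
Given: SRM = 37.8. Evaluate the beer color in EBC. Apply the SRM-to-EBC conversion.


EBC = SRM · 1.97
EBC = 37.8 · 1.97

74.4660 EBC


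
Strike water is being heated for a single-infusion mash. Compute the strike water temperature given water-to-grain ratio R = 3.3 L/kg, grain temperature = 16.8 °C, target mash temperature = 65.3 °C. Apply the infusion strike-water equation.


T_strike = (0.41/R)·(T_mash − T_grain) + T_mash
T_strike = (0.41/3.3)·(65.3 − 16.8) + 65.3

71.3258 °C


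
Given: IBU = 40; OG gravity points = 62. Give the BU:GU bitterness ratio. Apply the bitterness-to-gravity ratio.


BU:GU = IBU / OG_points
BU:GU = 40 / 62

0.6452


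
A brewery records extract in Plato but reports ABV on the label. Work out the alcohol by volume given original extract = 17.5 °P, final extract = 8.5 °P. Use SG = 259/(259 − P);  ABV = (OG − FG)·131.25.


OG = 259/(259 − 17.5) = 1.0725
FG = 259/(259 − 8.5) = 1.0339
ABV = (1.0725 − 1.0339)·131.25

5.0573 % ABV
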